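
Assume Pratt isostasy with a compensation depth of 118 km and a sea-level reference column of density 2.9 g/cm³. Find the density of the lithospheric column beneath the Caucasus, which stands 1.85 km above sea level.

2.86 g/cm³

Pratt balance: ρ_ref D = ρ (D + h).
ρ = ρ_ref D/(D + h) = 2.9 × 118 km/(118 km + 1.85 km) = 2.86 g/cm³.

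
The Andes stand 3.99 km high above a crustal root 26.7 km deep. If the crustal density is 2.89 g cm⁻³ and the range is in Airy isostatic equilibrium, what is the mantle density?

Airy balance: ρ_c h = (ρ_m − ρ_c) r → ρ_m = ρ_c (1 + h/r).
ρ_m = 2.89 × (1 + 3.99 km/26.7 km) = 3.32 g cm⁻³.

3.32 g cm⁻³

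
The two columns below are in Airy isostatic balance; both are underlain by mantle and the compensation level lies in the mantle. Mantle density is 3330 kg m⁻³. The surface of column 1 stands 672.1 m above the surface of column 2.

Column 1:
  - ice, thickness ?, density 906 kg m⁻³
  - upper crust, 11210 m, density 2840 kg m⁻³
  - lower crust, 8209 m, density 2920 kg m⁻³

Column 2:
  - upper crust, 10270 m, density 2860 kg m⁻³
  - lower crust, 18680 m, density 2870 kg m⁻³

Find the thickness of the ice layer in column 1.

2800 m

Take the compensation level at the base of the deeper column (depth z_c below the surface of column 1) and equate Σ ρ_i t_i down to z_c; mantle fills any gap and the z_c terms cancel.
Column 1: x×906 + 11210×2840 + 8209×2920 + (z_c − 19419 − x)×3330
Column 2: 672.1×0 + 10270×2860 + 18680×2870 + (z_c − 672.1 − 28950)×3330
The z_c×3330 term appears on both sides and cancels. Collect the known terms of each column as K = Σ(ρt)_known − 3330 × (depth of known layers): K_1 = 55806680 − 3330×19419 = −8858590; K_2 = 82983800 − 3330×(672.1 + 28950) = −15657793.
Balance: K_1 − x×(3330 − 906) = K_2, so x = (K_1 − K_2)/(3330 − 906) = 6799200/2424 = 2800 m.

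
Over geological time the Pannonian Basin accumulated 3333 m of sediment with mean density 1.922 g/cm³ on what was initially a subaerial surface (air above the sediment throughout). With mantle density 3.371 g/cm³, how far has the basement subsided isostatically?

1900 m

Subaerial load: s = t ρ_sed / ρ_m = 3333 m × 1.922/3.371 = 1900 m.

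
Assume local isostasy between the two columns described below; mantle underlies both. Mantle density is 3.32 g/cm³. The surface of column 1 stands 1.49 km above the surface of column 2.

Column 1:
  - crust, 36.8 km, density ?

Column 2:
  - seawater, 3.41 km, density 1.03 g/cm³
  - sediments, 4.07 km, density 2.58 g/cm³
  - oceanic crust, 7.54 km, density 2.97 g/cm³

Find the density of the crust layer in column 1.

2.82 g/cm³

Take the compensation level at the base of the deeper column (depth z_c below the surface of column 1) and equate Σ ρ_i t_i down to z_c; mantle fills any gap and the z_c terms cancel.
Column 1: 36.8×ρ + (z_c − 36.8)×3.32
Column 2: 1.49×0 + 3.41×1.03 + 4.07×2.58 + 7.54×2.97 + (z_c − 1.49 − 15.02)×3.32
The z_c×3.32 term appears on both sides and cancels. Collect the known terms of each column as K = Σ(ρt)_known − 3.32 × (depth of known layers): K_1 = 0 − 3.32×36.8 = −122.176; K_2 = 36.4067 − 3.32×(1.49 + 15.02) = −18.4065.
Balance: K_1 + 36.8×ρ = K_2, so ρ = (K_2 − K_1)/36.8 = 103.769/36.8 = 2.82 g/cm³.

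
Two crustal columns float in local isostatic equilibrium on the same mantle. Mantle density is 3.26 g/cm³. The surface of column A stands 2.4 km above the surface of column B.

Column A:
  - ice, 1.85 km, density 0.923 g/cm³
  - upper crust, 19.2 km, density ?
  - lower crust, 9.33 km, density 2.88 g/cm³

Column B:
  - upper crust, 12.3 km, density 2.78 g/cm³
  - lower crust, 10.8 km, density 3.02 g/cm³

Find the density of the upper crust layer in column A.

2.82 g/cm³

Take the compensation level at the base of the deeper column (depth z_c below the surface of column A) and equate Σ ρ_i t_i down to z_c; mantle fills any gap and the z_c terms cancel.
Column A: 1.85×0.923 + 19.2×ρ + 9.33×2.88 + (z_c − 30.38)×3.26
Column B: 2.4×0 + 12.3×2.78 + 10.8×3.02 + (z_c − 2.4 − 23.1)×3.26
The z_c×3.26 term appears on both sides and cancels. Collect the known terms of each column as K = Σ(ρt)_known − 3.26 × (depth of known layers): K_A = 28.57795 − 3.26×30.38 = −70.46085; K_B = 66.81 − 3.26×(2.4 + 23.1) = −16.32.
Balance: K_A + 19.2×ρ = K_B, so ρ = (K_B − K_A)/19.2 = 54.1409/19.2 = 2.82 g/cm³.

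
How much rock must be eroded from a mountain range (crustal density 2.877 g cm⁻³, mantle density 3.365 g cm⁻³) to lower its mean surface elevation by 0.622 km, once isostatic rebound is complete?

Net drop Δ = e − u = e − e ρ_c/ρ_m = e (ρ_m − ρ_c)/ρ_m.
e = Δ ρ_m/(ρ_m − ρ_c) = 0.622 km × 3.365/0.488 = 4.29 km.

4.29 km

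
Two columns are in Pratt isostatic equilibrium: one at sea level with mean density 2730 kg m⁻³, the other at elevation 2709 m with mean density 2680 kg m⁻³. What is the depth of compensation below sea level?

145000 m

ρ_ref D = ρ (D + h) → D (ρ_ref − ρ) = ρ h.
D = ρ h/(ρ_ref − ρ) = 2680 × 2709 m/(2730 − 2680) = 145000 m.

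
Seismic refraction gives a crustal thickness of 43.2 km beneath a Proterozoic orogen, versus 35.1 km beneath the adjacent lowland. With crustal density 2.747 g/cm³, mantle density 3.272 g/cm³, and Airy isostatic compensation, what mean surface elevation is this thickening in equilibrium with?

Excess crust Δ = 43.2 km − 35.1 km = 8.1 km, split between elevation h and root r with h + r = Δ.
Airy balance ρ_c h = (ρ_m − ρ_c) r gives r = h ρ_c/(ρ_m − ρ_c), so h (1 + ρ_c/(ρ_m − ρ_c)) = Δ, i.e. h = Δ (ρ_m − ρ_c)/ρ_m.
h = 8.1 km × 0.525/3.272 = 1.3 km.

1.3 km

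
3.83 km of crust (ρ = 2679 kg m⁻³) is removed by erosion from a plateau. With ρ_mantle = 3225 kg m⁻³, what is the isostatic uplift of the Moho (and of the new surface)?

3.18 km

Unloading: uplift u = e ρ_c/ρ_m = 3.83 km × 2679/3225 = 3.18 km.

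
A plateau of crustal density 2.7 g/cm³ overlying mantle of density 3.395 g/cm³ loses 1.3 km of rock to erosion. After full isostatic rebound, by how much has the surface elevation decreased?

0.266 km

Rebound u = e ρ_c/ρ_m = 1.3 km × 2.7/3.395 = 1.034 km.
Net surface drop = e − u = 1.3 km − 1.034 km = e (ρ_m − ρ_c)/ρ_m = 0.266 km.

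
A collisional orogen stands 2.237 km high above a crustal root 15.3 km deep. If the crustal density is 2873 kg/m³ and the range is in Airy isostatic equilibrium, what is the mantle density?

3290 kg/m³

Airy balance: ρ_c h = (ρ_m − ρ_c) r → ρ_m = ρ_c (1 + h/r).
ρ_m = 2873 × (1 + 2.237 km/15.3 km) = 3290 kg/m³.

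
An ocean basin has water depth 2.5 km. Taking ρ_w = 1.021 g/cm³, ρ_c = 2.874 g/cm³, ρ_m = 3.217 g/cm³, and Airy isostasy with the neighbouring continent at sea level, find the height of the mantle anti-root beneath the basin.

By Archimedes' principle applied to the lithosphere: replacing crust with seawater at the top is compensated by replacing crust with mantle at the base: d (ρ_c − ρ_w) = a (ρ_m − ρ_c).
a = d (ρ_c − ρ_w)/(ρ_m − ρ_c) = 2.5 km × 1.853/0.343 = 13.5 km.

13.5 km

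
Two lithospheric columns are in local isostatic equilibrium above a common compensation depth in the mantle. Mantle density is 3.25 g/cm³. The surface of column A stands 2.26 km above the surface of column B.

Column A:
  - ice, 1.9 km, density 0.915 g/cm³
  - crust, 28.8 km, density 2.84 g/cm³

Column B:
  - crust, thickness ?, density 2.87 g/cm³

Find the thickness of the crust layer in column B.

23.4 km

Take the compensation level at the base of the deeper column (depth z_c below the surface of column A) and equate Σ ρ_i t_i down to z_c; mantle fills any gap and the z_c terms cancel.
Column A: 1.9×0.915 + 28.8×2.84 + (z_c − 30.7)×3.25
Column B: 2.26×0 + x×2.87 + (z_c − 2.26 − 0 − x)×3.25
The z_c×3.25 term appears on both sides and cancels. Collect the known terms of each column as K = Σ(ρt)_known − 3.25 × (depth of known layers): K_A = 83.5305 − 3.25×30.7 = −16.2445; K_B = 0 − 3.25×(2.26 + 0) = −7.345.
Balance: K_A = K_B − x×(3.25 − 2.87), so x = (K_B − K_A)/(3.25 − 2.87) = 8.8995/0.38 = 23.4 km.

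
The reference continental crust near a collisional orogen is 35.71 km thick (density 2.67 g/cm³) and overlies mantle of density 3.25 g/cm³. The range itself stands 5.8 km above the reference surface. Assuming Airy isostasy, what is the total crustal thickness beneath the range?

Root depth r = h ρ_c / (ρ_m − ρ_c) = 5.8 km × 2.67 / 0.58 = 26.7 km.
Total thickness = T + h + r = 35.71 km + 5.8 km + 26.7 km = 68.2 km.

68.2 km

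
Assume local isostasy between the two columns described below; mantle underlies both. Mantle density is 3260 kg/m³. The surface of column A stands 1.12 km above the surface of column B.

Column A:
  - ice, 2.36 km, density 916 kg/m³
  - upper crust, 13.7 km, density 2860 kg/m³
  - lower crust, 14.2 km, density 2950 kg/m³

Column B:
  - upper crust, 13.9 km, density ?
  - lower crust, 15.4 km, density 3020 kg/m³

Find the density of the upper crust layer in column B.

Take the compensation level at the base of the deeper column (depth z_c below the surface of column A) and equate Σ ρ_i t_i down to z_c; mantle fills any gap and the z_c terms cancel.
Column A: 2.36×916 + 13.7×2860 + 14.2×2950 + (z_c − 30.26)×3260
Column B: 1.12×0 + 13.9×ρ + 15.4×3020 + (z_c − 1.12 − 29.3)×3260
The z_c×3260 term appears on both sides and cancels. Collect the known terms of each column as K = Σ(ρt)_known − 3260 × (depth of known layers): K_A = 83233.76 − 3260×30.26 = −15413.84; K_B = 46508 − 3260×(1.12 + 29.3) = −52661.2.
Balance: K_A = K_B + 13.9×ρ, so ρ = (K_A − K_B)/13.9 = 37247.4/13.9 = 2680 kg/m³.

2680 kg/m³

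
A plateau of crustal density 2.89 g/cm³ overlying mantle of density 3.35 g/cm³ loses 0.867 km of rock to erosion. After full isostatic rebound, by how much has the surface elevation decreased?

Rebound u = e ρ_c/ρ_m = 0.867 km × 2.89/3.35 = 0.7479 km.
Net surface drop = e − u = 0.867 km − 0.7479 km = e (ρ_m − ρ_c)/ρ_m = 0.119 km.

0.119 km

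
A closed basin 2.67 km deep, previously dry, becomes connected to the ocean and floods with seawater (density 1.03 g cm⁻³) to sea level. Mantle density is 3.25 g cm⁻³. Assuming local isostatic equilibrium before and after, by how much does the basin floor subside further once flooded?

1.24 km

After flooding the water column is d + s deep. Its weight must equal the weight of mantle displaced by the extra subsidence s: (d + s) ρ_w = s ρ_m.
s = d ρ_w / (ρ_m − ρ_w) = 2.67 km × 1.03/(3.25 − 1.03) = 1.24 km.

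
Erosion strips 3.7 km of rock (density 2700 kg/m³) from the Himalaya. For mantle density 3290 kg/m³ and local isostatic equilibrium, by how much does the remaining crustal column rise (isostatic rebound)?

3.04 km

Unloading: uplift u = e ρ_c/ρ_m = 3.7 km × 2700/3290 = 3.04 km.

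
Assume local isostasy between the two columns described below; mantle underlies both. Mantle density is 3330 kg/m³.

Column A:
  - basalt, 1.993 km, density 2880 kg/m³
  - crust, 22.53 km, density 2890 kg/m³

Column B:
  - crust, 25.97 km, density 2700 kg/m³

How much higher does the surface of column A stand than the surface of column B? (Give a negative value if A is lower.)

For any compensation level in the mantle, the mantle terms cancel and isostasy reduces to e = (Σt_A − Σt_B) − (Σ(ρt)_A − Σ(ρt)_B) / ρ_m.
Σt_A = 24.523 km; Σt_B = 25.97 km; Σ(ρt)_A = 70851.54; Σ(ρt)_B = 70119 (in km·kg/m³).
e = (24.523 − 25.97) − (70851.54 − 70119) / 3330 = −1.67 km.

−1.67 km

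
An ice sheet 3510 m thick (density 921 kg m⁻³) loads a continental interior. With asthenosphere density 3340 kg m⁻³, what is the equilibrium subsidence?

968 m

Isostatic balance requires: the ice load ρ_ice t is balanced by mantle displaced below, ρ_m s.
s = t ρ_ice / ρ_m = 3510 m × 921/3340 = 968 m.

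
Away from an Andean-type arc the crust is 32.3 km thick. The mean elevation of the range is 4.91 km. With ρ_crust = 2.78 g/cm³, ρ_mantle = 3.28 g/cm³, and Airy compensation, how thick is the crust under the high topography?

Root depth r = h ρ_c / (ρ_m − ρ_c) = 4.91 km × 2.78 / 0.5 = 27.3 km.
Total thickness = T + h + r = 32.3 km + 4.91 km + 27.3 km = 64.5 km.

64.5 km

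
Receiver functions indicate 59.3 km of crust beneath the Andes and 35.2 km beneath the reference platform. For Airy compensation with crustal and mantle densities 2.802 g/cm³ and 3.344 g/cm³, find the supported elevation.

Excess crust Δ = 59.3 km − 35.2 km = 24.1 km, split between elevation h and root r with h + r = Δ.
Airy balance ρ_c h = (ρ_m − ρ_c) r gives r = h ρ_c/(ρ_m − ρ_c), so h (1 + ρ_c/(ρ_m − ρ_c)) = Δ, i.e. h = Δ (ρ_m − ρ_c)/ρ_m.
h = 24.1 km × 0.542/3.344 = 3.91 km.

3.91 km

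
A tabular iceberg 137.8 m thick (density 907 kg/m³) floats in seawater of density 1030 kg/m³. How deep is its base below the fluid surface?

121 m

Draft d = t ρ_obj/ρ_fluid = 137.8 m × 907/1030 = 121 m.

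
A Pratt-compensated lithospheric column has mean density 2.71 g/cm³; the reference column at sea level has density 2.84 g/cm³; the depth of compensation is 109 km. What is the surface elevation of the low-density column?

5.23 km

ρ_ref D = ρ (D + h) → h = D (ρ_ref − ρ)/ρ.
h = 109 km × (2.84 − 2.71)/2.71 = 5.23 km.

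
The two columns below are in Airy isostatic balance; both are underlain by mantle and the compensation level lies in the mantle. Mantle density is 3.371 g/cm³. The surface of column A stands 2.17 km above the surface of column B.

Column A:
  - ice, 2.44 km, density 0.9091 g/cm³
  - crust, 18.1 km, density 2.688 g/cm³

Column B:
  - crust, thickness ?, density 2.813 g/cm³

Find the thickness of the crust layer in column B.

Take the compensation level at the base of the deeper column (depth z_c below the surface of column A) and equate Σ ρ_i t_i down to z_c; mantle fills any gap and the z_c terms cancel.
Column A: 2.44×0.9091 + 18.1×2.688 + (z_c − 20.54)×3.371
Column B: 2.17×0 + x×2.813 + (z_c − 2.17 − 0 − x)×3.371
The z_c×3.371 term appears on both sides and cancels. Collect the known terms of each column as K = Σ(ρt)_known − 3.371 × (depth of known layers): K_A = 50.871004 − 3.371×20.54 = −18.369336; K_B = 0 − 3.371×(2.17 + 0) = −7.31507.
Balance: K_A = K_B − x×(3.371 − 2.813), so x = (K_B − K_A)/(3.371 − 2.813) = 11.0543/0.558 = 19.8 km.

19.8 km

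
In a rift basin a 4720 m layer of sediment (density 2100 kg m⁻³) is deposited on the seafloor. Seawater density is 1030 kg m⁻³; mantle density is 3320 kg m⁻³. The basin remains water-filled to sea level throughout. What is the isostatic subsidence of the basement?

Submarine loading: the sediment displaces seawater, and the subsidence is in turn flooded, so s (ρ_m − ρ_w) = t (ρ_sed − ρ_w).
s = 4720 m × (2100 − 1030) / (3320 − 1030) = 2210 m.

2210 m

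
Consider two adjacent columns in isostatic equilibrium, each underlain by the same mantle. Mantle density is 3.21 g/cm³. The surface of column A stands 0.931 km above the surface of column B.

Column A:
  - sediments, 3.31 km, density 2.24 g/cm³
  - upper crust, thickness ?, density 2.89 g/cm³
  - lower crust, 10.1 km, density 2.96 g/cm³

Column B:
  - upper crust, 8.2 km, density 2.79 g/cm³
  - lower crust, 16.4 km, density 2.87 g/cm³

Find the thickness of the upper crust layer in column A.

Take the compensation level at the base of the deeper column (depth z_c below the surface of column A) and equate Σ ρ_i t_i down to z_c; mantle fills any gap and the z_c terms cancel.
Column A: 3.31×2.24 + x×2.89 + 10.1×2.96 + (z_c − 13.41 − x)×3.21
Column B: 0.931×0 + 8.2×2.79 + 16.4×2.87 + (z_c − 0.931 − 24.6)×3.21
The z_c×3.21 term appears on both sides and cancels. Collect the known terms of each column as K = Σ(ρt)_known − 3.21 × (depth of known layers): K_A = 37.3104 − 3.21×13.41 = −5.7357; K_B = 69.946 − 3.21×(0.931 + 24.6) = −12.00851.
Balance: K_A − x×(3.21 − 2.89) = K_B, so x = (K_A − K_B)/(3.21 − 2.89) = 6.27281/0.32 = 19.6 km.

19.6 km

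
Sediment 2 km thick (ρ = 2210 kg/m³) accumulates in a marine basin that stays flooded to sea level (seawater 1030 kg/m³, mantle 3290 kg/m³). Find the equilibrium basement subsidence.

1.04 km

Submarine loading: the sediment displaces seawater, and the subsidence is in turn flooded, so s (ρ_m − ρ_w) = t (ρ_sed − ρ_w).
s = 2 km × (2210 − 1030) / (3290 − 1030) = 1.04 km.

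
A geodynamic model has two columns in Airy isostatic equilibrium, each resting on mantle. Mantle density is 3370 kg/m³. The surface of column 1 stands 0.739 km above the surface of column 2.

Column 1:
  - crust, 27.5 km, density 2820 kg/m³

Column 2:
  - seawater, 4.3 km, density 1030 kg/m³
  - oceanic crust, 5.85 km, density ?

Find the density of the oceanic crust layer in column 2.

2930 kg/m³

Take the compensation level at the base of the deeper column (depth z_c below the surface of column 1) and equate Σ ρ_i t_i down to z_c; mantle fills any gap and the z_c terms cancel.
Column 1: 27.5×2820 + (z_c − 27.5)×3370
Column 2: 0.739×0 + 4.3×1030 + 5.85×ρ + (z_c − 0.739 − 10.15)×3370
The z_c×3370 term appears on both sides and cancels. Collect the known terms of each column as K = Σ(ρt)_known − 3370 × (depth of known layers): K_1 = 77550 − 3370×27.5 = −15125; K_2 = 4429 − 3370×(0.739 + 10.15) = −32266.93.
Balance: K_1 = K_2 + 5.85×ρ, so ρ = (K_1 − K_2)/5.85 = 17141.9/5.85 = 2930 kg/m³.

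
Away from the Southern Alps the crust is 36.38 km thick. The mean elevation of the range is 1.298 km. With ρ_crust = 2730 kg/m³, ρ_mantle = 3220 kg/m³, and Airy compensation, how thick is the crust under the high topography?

Root depth r = h ρ_c / (ρ_m − ρ_c) = 1.298 km × 2730 / 490 = 7.232 km.
Total thickness = T + h + r = 36.38 km + 1.298 km + 7.232 km = 44.9 km.

44.9 km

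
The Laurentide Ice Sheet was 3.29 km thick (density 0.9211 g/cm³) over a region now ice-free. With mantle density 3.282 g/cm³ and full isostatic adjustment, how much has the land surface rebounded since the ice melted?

Removing the load lets mantle flow back in; uplift u satisfies ρ_ice t = ρ_m u.
u = t ρ_ice/ρ_m = 3.29 km × 0.9211/3.282 = 0.923 km.

0.923 km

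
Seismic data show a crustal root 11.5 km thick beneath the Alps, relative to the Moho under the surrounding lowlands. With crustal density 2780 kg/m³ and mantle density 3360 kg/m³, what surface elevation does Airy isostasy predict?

In Airy isostatic equilibrium: ρ_c h = (ρ_m − ρ_c) r.
h = r (ρ_m − ρ_c) / ρ_c = 11.5 km × (3360 − 2780) / 2780 = 2.4 km.

2.4 km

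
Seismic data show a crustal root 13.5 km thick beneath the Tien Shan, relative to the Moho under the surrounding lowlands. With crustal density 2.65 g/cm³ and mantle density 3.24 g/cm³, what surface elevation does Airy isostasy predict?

3.01 km

For local isostatic compensation: ρ_c h = (ρ_m − ρ_c) r.
h = r (ρ_m − ρ_c) / ρ_c = 13.5 km × (3.24 − 2.65) / 2.65 = 3.01 km.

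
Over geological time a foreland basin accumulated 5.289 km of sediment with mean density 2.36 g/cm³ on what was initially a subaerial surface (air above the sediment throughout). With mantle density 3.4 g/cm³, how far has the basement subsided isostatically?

3.67 km

Subaerial load: s = t ρ_sed / ρ_m = 5.289 km × 2.36/3.4 = 3.67 km.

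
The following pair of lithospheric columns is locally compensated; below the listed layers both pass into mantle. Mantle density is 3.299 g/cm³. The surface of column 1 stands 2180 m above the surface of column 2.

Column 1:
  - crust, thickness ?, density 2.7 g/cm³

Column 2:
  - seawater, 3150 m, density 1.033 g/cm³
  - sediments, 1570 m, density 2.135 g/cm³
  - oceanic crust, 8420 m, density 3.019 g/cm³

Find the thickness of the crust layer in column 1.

Take the compensation level at the base of the deeper column (depth z_c below the surface of column 1) and equate Σ ρ_i t_i down to z_c; mantle fills any gap and the z_c terms cancel.
Column 1: x×2.7 + (z_c − 0 − x)×3.299
Column 2: 2180×0 + 3150×1.033 + 1570×2.135 + 8420×3.019 + (z_c − 2180 − 13140)×3.299
The z_c×3.299 term appears on both sides and cancels. Collect the known terms of each column as K = Σ(ρt)_known − 3.299 × (depth of known layers): K_1 = 0 − 3.299×0 = 0; K_2 = 32025.88 − 3.299×(2180 + 13140) = −18514.8.
Balance: K_1 − x×(3.299 − 2.7) = K_2, so x = (K_1 − K_2)/(3.299 − 2.7) = 18514.8/0.599 = 30900 m.

30900 m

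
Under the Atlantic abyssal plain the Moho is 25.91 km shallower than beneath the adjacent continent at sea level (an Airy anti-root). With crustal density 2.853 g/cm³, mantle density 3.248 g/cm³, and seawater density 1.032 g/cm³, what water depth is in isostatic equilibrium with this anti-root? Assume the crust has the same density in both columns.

5.62 km

Replacing a thickness d of crust by seawater at the top must be balanced by replacing crust with mantle at the base: d (ρ_c − ρ_w) = a (ρ_m − ρ_c).
d = a (ρ_m − ρ_c)/(ρ_c − ρ_w) = 25.91 km × 0.395/1.821 = 5.62 km.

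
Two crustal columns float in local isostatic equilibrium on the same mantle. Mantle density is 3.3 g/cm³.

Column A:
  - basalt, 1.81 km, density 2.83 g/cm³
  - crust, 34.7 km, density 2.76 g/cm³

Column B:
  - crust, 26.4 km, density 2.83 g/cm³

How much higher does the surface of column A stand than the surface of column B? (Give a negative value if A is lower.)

2.18 km

For any compensation level in the mantle, the mantle terms cancel and isostasy reduces to e = (Σt_A − Σt_B) − (Σ(ρt)_A − Σ(ρt)_B) / ρ_m.
Σt_A = 36.51 km; Σt_B = 26.4 km; Σ(ρt)_A = 100.8943; Σ(ρt)_B = 74.712 (in km·g/cm³).
e = (36.51 − 26.4) − (100.8943 − 74.712) / 3.3 = 2.18 km.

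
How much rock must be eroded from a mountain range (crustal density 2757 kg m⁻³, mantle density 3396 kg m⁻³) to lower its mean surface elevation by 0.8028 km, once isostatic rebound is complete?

Net drop Δ = e − u = e − e ρ_c/ρ_m = e (ρ_m − ρ_c)/ρ_m.
e = Δ ρ_m/(ρ_m − ρ_c) = 0.8028 km × 3396/639 = 4.27 km.

4.27 km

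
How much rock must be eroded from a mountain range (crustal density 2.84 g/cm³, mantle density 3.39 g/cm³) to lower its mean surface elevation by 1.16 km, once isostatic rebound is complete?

Net drop Δ = e − u = e − e ρ_c/ρ_m = e (ρ_m − ρ_c)/ρ_m.
e = Δ ρ_m/(ρ_m − ρ_c) = 1.16 km × 3.39/0.55 = 7.15 km.

7.15 km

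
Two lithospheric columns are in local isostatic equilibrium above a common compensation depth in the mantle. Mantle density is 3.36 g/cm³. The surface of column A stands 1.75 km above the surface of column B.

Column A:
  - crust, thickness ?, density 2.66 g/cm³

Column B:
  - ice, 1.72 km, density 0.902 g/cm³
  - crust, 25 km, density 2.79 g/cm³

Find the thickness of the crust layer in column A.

Take the compensation level at the base of the deeper column (depth z_c below the surface of column A) and equate Σ ρ_i t_i down to z_c; mantle fills any gap and the z_c terms cancel.
Column A: x×2.66 + (z_c − 0 − x)×3.36
Column B: 1.75×0 + 1.72×0.902 + 25×2.79 + (z_c − 1.75 − 26.72)×3.36
The z_c×3.36 term appears on both sides and cancels. Collect the known terms of each column as K = Σ(ρt)_known − 3.36 × (depth of known layers): K_A = 0 − 3.36×0 = 0; K_B = 71.30144 − 3.36×(1.75 + 26.72) = −24.35776.
Balance: K_A − x×(3.36 − 2.66) = K_B, so x = (K_A − K_B)/(3.36 − 2.66) = 24.3578/0.7 = 34.8 km.

34.8 km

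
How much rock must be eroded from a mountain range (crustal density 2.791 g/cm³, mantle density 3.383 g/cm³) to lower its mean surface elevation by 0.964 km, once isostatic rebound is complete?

5.51 km

Net drop Δ = e − u = e − e ρ_c/ρ_m = e (ρ_m − ρ_c)/ρ_m.
e = Δ ρ_m/(ρ_m − ρ_c) = 0.964 km × 3.383/0.592 = 5.51 km.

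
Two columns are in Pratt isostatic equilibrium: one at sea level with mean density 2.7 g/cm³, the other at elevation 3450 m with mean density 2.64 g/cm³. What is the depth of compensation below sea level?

152000 m

ρ_ref D = ρ (D + h) → D (ρ_ref − ρ) = ρ h.
D = ρ h/(ρ_ref − ρ) = 2.64 × 3450 m/(2.7 − 2.64) = 152000 m.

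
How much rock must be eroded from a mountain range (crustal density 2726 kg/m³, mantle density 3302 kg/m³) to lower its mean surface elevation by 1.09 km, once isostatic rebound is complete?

6.25 km

Net drop Δ = e − u = e − e ρ_c/ρ_m = e (ρ_m − ρ_c)/ρ_m.
e = Δ ρ_m/(ρ_m − ρ_c) = 1.09 km × 3302/576 = 6.25 km.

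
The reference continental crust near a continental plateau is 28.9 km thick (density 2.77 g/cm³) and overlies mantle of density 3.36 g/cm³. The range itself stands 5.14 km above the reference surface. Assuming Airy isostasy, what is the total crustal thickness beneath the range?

58.2 km

Root depth r = h ρ_c / (ρ_m − ρ_c) = 5.14 km × 2.77 / 0.59 = 24.13 km.
Total thickness = T + h + r = 28.9 km + 5.14 km + 24.13 km = 58.2 km.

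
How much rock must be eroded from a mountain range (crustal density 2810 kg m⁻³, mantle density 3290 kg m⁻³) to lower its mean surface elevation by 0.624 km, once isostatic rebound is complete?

4.28 km

Net drop Δ = e − u = e − e ρ_c/ρ_m = e (ρ_m − ρ_c)/ρ_m.
e = Δ ρ_m/(ρ_m − ρ_c) = 0.624 km × 3290/480 = 4.28 km.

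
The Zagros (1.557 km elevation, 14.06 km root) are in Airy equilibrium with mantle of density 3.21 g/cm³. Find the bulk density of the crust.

2.89 g/cm³

ρ_c h = (ρ_m − ρ_c) r → ρ_c (h + r) = ρ_m r → ρ_c = ρ_m r / (h + r).
ρ_c = 3.21 × 14.06 km / (1.557 km + 14.06 km) = 2.89 g/cm³.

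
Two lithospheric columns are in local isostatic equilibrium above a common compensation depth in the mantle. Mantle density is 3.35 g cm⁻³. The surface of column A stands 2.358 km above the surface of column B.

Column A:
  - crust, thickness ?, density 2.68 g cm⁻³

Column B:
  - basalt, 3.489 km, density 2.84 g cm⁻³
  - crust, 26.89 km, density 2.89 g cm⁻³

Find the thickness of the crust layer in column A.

Take the compensation level at the base of the deeper column (depth z_c below the surface of column A) and equate Σ ρ_i t_i down to z_c; mantle fills any gap and the z_c terms cancel.
Column A: x×2.68 + (z_c − 0 − x)×3.35
Column B: 2.358×0 + 3.489×2.84 + 26.89×2.89 + (z_c − 2.358 − 30.379)×3.35
The z_c×3.35 term appears on both sides and cancels. Collect the known terms of each column as K = Σ(ρt)_known − 3.35 × (depth of known layers): K_A = 0 − 3.35×0 = 0; K_B = 87.62086 − 3.35×(2.358 + 30.379) = −22.04809.
Balance: K_A − x×(3.35 − 2.68) = K_B, so x = (K_A − K_B)/(3.35 − 2.68) = 22.0481/0.67 = 32.9 km.

32.9 km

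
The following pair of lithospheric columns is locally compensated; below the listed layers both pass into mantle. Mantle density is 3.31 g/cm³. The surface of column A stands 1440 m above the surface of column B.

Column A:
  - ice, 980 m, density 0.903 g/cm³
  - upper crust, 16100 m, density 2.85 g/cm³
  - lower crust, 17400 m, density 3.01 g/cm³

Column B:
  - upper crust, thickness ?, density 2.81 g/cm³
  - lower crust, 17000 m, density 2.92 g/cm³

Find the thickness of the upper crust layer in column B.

7180 m

Take the compensation level at the base of the deeper column (depth z_c below the surface of column A) and equate Σ ρ_i t_i down to z_c; mantle fills any gap and the z_c terms cancel.
Column A: 980×0.903 + 16100×2.85 + 17400×3.01 + (z_c − 34480)×3.31
Column B: 1440×0 + x×2.81 + 17000×2.92 + (z_c − 1440 − 17000 − x)×3.31
The z_c×3.31 term appears on both sides and cancels. Collect the known terms of each column as K = Σ(ρt)_known − 3.31 × (depth of known layers): K_A = 99143.94 − 3.31×34480 = −14984.86; K_B = 49640 − 3.31×(1440 + 17000) = −11396.4.
Balance: K_A = K_B − x×(3.31 − 2.81), so x = (K_B − K_A)/(3.31 − 2.81) = 3588.46/0.5 = 7180 m.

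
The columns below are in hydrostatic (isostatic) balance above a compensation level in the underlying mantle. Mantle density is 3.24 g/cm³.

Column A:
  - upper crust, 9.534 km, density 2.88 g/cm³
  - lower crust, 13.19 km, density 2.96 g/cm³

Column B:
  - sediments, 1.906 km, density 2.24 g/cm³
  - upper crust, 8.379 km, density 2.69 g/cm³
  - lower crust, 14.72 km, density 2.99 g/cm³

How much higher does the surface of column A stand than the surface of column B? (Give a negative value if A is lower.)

−0.947 km

For any compensation level in the mantle, the mantle terms cancel and isostasy reduces to e = (Σt_A − Σt_B) − (Σ(ρt)_A − Σ(ρt)_B) / ρ_m.
Σt_A = 22.724 km; Σt_B = 25.005 km; Σ(ρt)_A = 66.50032; Σ(ρt)_B = 70.82175 (in km·g/cm³).
e = (22.724 − 25.005) − (66.50032 − 70.82175) / 3.24 = −0.947 km.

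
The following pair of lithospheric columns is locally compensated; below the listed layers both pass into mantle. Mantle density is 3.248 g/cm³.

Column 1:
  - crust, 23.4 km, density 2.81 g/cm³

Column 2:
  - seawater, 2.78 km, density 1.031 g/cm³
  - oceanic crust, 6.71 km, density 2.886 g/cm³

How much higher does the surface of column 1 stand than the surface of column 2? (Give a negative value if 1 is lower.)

For any compensation level in the mantle, the mantle terms cancel and isostasy reduces to e = (Σt_1 − Σt_2) − (Σ(ρt)_1 − Σ(ρt)_2) / ρ_m.
Σt_1 = 23.4 km; Σt_2 = 9.49 km; Σ(ρt)_1 = 65.754; Σ(ρt)_2 = 22.23124 (in km·g/cm³).
e = (23.4 − 9.49) − (65.754 − 22.23124) / 3.248 = 0.51 km.

0.51 km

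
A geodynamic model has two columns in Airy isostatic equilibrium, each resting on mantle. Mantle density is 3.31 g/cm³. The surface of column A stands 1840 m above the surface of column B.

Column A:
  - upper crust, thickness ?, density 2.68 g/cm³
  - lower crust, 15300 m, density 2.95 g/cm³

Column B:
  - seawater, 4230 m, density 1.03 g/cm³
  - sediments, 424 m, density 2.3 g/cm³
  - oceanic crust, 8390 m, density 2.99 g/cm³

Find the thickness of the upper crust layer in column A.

21200 m

Take the compensation level at the base of the deeper column (depth z_c below the surface of column A) and equate Σ ρ_i t_i down to z_c; mantle fills any gap and the z_c terms cancel.
Column A: x×2.68 + 15300×2.95 + (z_c − 15300 − x)×3.31
Column B: 1840×0 + 4230×1.03 + 424×2.3 + 8390×2.99 + (z_c − 1840 − 13044)×3.31
The z_c×3.31 term appears on both sides and cancels. Collect the known terms of each column as K = Σ(ρt)_known − 3.31 × (depth of known layers): K_A = 45135 − 3.31×15300 = −5508; K_B = 30418.2 − 3.31×(1840 + 13044) = −18847.84.
Balance: K_A − x×(3.31 − 2.68) = K_B, so x = (K_A − K_B)/(3.31 − 2.68) = 13339.8/0.63 = 21200 m.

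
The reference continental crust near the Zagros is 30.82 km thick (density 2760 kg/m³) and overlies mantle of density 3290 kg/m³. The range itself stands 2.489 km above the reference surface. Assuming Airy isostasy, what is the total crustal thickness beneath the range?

46.3 km

Root depth r = h ρ_c / (ρ_m − ρ_c) = 2.489 km × 2760 / 530 = 12.96 km.
Total thickness = T + h + r = 30.82 km + 2.489 km + 12.96 km = 46.3 km.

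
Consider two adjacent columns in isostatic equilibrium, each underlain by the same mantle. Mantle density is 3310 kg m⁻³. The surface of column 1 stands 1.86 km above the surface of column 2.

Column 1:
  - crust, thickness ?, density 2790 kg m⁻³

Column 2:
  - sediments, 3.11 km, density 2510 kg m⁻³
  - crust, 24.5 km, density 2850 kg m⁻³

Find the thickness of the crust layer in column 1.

38.3 km

Take the compensation level at the base of the deeper column (depth z_c below the surface of column 1) and equate Σ ρ_i t_i down to z_c; mantle fills any gap and the z_c terms cancel.
Column 1: x×2790 + (z_c − 0 − x)×3310
Column 2: 1.86×0 + 3.11×2510 + 24.5×2850 + (z_c − 1.86 − 27.61)×3310
The z_c×3310 term appears on both sides and cancels. Collect the known terms of each column as K = Σ(ρt)_known − 3310 × (depth of known layers): K_1 = 0 − 3310×0 = 0; K_2 = 77631.1 − 3310×(1.86 + 27.61) = −19914.6.
Balance: K_1 − x×(3310 − 2790) = K_2, so x = (K_1 − K_2)/(3310 − 2790) = 19914.6/520 = 38.3 km.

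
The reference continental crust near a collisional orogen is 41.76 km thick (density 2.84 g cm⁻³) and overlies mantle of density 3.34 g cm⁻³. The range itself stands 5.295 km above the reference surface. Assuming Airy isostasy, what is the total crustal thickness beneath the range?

77.1 km

Root depth r = h ρ_c / (ρ_m − ρ_c) = 5.295 km × 2.84 / 0.5 = 30.08 km.
Total thickness = T + h + r = 41.76 km + 5.295 km + 30.08 km = 77.1 km.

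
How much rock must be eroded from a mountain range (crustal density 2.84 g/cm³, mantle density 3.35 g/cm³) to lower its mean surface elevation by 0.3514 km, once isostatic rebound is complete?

Net drop Δ = e − u = e − e ρ_c/ρ_m = e (ρ_m − ρ_c)/ρ_m.
e = Δ ρ_m/(ρ_m − ρ_c) = 0.3514 km × 3.35/0.51 = 2.31 km.

2.31 km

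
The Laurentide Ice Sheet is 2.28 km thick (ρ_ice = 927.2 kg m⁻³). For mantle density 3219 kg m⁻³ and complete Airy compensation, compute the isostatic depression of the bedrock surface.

0.657 km

Balancing pressure at the compensation depth: the ice load ρ_ice t is balanced by mantle displaced below, ρ_m s.
s = t ρ_ice / ρ_m = 2.28 km × 927.2/3219 = 0.657 km.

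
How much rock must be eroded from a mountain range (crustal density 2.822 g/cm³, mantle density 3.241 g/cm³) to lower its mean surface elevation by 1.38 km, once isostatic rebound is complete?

Net drop Δ = e − u = e − e ρ_c/ρ_m = e (ρ_m − ρ_c)/ρ_m.
e = Δ ρ_m/(ρ_m − ρ_c) = 1.38 km × 3.241/0.419 = 10.7 km.

10.7 km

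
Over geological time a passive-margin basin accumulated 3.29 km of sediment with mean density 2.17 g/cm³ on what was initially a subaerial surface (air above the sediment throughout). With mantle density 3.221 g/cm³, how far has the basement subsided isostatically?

Subaerial load: s = t ρ_sed / ρ_m = 3.29 km × 2.17/3.221 = 2.22 km.

2.22 km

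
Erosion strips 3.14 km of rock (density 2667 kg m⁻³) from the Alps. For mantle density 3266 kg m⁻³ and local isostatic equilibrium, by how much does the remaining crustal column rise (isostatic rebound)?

Unloading: uplift u = e ρ_c/ρ_m = 3.14 km × 2667/3266 = 2.56 km.

2.56 km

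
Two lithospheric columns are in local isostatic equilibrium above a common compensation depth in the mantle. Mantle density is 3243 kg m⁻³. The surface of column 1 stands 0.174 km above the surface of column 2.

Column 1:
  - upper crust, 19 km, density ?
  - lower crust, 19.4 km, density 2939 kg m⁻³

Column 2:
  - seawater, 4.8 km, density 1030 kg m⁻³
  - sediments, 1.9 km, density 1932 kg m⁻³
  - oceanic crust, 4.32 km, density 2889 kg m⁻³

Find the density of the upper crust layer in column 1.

2750 kg m⁻³

Take the compensation level at the base of the deeper column (depth z_c below the surface of column 1) and equate Σ ρ_i t_i down to z_c; mantle fills any gap and the z_c terms cancel.
Column 1: 19×ρ + 19.4×2939 + (z_c − 38.4)×3243
Column 2: 0.174×0 + 4.8×1030 + 1.9×1932 + 4.32×2889 + (z_c − 0.174 − 11.02)×3243
The z_c×3243 term appears on both sides and cancels. Collect the known terms of each column as K = Σ(ρt)_known − 3243 × (depth of known layers): K_1 = 57016.6 − 3243×38.4 = −67514.6; K_2 = 21095.28 − 3243×(0.174 + 11.02) = −15206.862.
Balance: K_1 + 19×ρ = K_2, so ρ = (K_2 − K_1)/19 = 52307.7/19 = 2750 kg m⁻³.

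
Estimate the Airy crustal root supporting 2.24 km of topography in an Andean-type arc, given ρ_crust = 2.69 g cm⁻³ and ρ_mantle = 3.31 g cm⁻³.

9.72 km

Equating mass per unit area of the two columns: the weight of the topography is balanced by the buoyancy of the root, ρ_c h = (ρ_m − ρ_c) r.
r = h · ρ_c / (ρ_m − ρ_c) = 2.24 km × 2.69 / (3.31 − 2.69) = 9.72 km.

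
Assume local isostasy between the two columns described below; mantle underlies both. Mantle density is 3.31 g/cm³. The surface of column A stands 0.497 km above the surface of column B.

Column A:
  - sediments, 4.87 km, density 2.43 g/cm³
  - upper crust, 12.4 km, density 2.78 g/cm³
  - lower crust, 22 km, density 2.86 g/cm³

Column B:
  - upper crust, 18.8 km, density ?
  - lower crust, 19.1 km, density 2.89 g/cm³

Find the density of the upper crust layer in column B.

Take the compensation level at the base of the deeper column (depth z_c below the surface of column A) and equate Σ ρ_i t_i down to z_c; mantle fills any gap and the z_c terms cancel.
Column A: 4.87×2.43 + 12.4×2.78 + 22×2.86 + (z_c − 39.27)×3.31
Column B: 0.497×0 + 18.8×ρ + 19.1×2.89 + (z_c − 0.497 − 37.9)×3.31
The z_c×3.31 term appears on both sides and cancels. Collect the known terms of each column as K = Σ(ρt)_known − 3.31 × (depth of known layers): K_A = 109.2261 − 3.31×39.27 = −20.7576; K_B = 55.199 − 3.31×(0.497 + 37.9) = −71.89507.
Balance: K_A = K_B + 18.8×ρ, so ρ = (K_A − K_B)/18.8 = 51.1375/18.8 = 2.72 g/cm³.

2.72 g/cm³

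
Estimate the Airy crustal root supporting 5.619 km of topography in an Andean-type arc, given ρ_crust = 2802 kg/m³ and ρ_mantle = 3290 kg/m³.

For local isostatic compensation: the weight of the topography is balanced by the buoyancy of the root, ρ_c h = (ρ_m − ρ_c) r.
r = h · ρ_c / (ρ_m − ρ_c) = 5.619 km × 2802 / (3290 − 2802) = 32.3 km.

32.3 km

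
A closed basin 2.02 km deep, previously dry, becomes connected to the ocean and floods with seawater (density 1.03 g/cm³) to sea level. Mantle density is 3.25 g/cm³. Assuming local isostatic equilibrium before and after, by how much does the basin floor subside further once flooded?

0.937 km

After flooding the water column is d + s deep. Its weight must equal the weight of mantle displaced by the extra subsidence s: (d + s) ρ_w = s ρ_m.
s = d ρ_w / (ρ_m − ρ_w) = 2.02 km × 1.03/(3.25 − 1.03) = 0.937 km.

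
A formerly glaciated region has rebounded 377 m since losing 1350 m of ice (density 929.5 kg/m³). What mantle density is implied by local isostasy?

3330 kg/m³

ρ_m = ρ_ice t / u = 929.5 × 1350 m/377 m = 3330 kg/m³.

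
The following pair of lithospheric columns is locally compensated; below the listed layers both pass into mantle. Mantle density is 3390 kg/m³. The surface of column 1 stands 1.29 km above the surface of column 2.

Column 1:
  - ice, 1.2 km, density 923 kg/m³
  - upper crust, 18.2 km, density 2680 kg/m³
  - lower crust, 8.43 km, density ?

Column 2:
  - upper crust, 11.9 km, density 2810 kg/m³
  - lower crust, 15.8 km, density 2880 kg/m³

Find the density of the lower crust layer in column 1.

Take the compensation level at the base of the deeper column (depth z_c below the surface of column 1) and equate Σ ρ_i t_i down to z_c; mantle fills any gap and the z_c terms cancel.
Column 1: 1.2×923 + 18.2×2680 + 8.43×ρ + (z_c − 27.83)×3390
Column 2: 1.29×0 + 11.9×2810 + 15.8×2880 + (z_c − 1.29 − 27.7)×3390
The z_c×3390 term appears on both sides and cancels. Collect the known terms of each column as K = Σ(ρt)_known − 3390 × (depth of known layers): K_1 = 49883.6 − 3390×27.83 = −44460.1; K_2 = 78943 − 3390×(1.29 + 27.7) = −19333.1.
Balance: K_1 + 8.43×ρ = K_2, so ρ = (K_2 − K_1)/8.43 = 25127/8.43 = 2980 kg/m³.

2980 kg/m³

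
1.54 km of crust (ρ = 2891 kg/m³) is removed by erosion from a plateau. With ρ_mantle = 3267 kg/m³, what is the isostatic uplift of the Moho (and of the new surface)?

Unloading: uplift u = e ρ_c/ρ_m = 1.54 km × 2891/3267 = 1.36 km.

1.36 km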